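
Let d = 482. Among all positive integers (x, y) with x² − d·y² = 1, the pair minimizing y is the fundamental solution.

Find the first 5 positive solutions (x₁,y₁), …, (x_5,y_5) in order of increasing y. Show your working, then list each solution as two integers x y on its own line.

483 22
466577 21252
450712899 20529410
435388193857 19831388808
420584544552963 19157101059118

√482 → a₀=21, period (1,20,1,42); ℓ=4 even so k=3
a_0=21:  p_0=21·1+0=21,  q_0=21·0+1=1
…
a_2=20:  p_2=20·22+21=461,  q_2=20·1+1=21
a_3=1:  p_3=1·461+22=483,  q_3=1·21+1=22
fundamental: x₁=483, y₁=22  (since 233289 − 482·484 = 1)
(483+22√482)^2 = 466577 + 21252√482
(483+22√482)^3 = 450712899 + 20529410√482
(483+22√482)^4 = 435388193857 + 19831388808√482
(483+22√482)^5 = 420584544552963 + 19157101059118√482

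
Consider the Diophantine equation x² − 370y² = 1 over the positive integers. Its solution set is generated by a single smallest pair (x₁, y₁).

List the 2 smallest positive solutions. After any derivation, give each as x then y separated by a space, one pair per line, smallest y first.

213859 11118
91471343761 4755368724

√370 = [19; 4,4,38, …], period ℓ=3 (odd) → k=5
k=0  a_k=19  p_k/q_k = 19/1
…
k=3  a_k=38  p_k/q_k = 12503/650
k=4  a_k=4  p_k/q_k = 50339/2617
k=5  a_k=4  p_k/q_k = 213859/11118
fundamental: x₁=213859, y₁=11118  (since 45735671881 − 370·123609924 = 1)
k=2:  x_2 = 213859·213859+370·11118·11118 = 91471343761,  y_2 = 213859·11118+11118·213859 = 4755368724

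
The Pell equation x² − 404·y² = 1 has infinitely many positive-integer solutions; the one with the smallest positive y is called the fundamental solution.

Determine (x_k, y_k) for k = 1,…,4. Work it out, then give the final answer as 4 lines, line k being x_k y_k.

√404 → a₀=20, period (10,40); ℓ=2 even so k=1
a_0=20:  p_0=20·1+0=20,  q_0=20·0+1=1
a_1=10:  p_1=10·20+1=201,  q_1=10·1+0=10
(x₁, y₁) = (201, 10);  201² − 404·10² = 1 ✓
(x_2, y_2) = (201·201 + 404·10·10, 201·10 + 10·201) = (80801, 4020)
(x_3, y_3) = (201·80801 + 404·10·4020, 201·4020 + 10·80801) = (32481801, 1616030)
(x_4, y_4) = (201·32481801 + 404·10·1616030, 201·1616030 + 10·32481801) = (13057603201, 649640040)

201 10
80801 4020
32481801 1616030
13057603201 649640040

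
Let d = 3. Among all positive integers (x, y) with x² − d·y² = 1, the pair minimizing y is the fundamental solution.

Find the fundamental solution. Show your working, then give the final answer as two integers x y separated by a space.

2 1

√3 → a₀=1, period (1,2); ℓ=2 even so k=1
k=0  a_k=1  p_k/q_k = 1/1
k=1  a_k=1  p_k/q_k = 2/1
(x₁, y₁) = (2, 1);  2² − 3·1² = 1 ✓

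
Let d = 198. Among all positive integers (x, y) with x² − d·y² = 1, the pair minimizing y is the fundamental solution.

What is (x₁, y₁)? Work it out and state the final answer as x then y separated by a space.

197 14

√198 = [14; 14,28, …], period ℓ=2 (even) → k=1
i=0: a=14 ⇒ p=14, q=1
i=1: a=14 ⇒ p=197, q=14
→ (197, 14).  Check: 197²=38809, 198·14²=38808, difference 1.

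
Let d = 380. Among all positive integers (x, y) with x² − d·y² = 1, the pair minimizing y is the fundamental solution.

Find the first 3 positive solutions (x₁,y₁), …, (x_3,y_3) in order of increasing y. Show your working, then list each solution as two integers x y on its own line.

d=380: √d = [19; 2,38] (ℓ=2, even), read p_1/q_1
k=0  a_k=19  p_k/q_k = 19/1
k=1  a_k=2  p_k/q_k = 39/2
fundamental: x₁=39, y₁=2  (since 1521 − 380·4 = 1)
k=2:  x_2 = 39·39+380·2·2 = 3041,  y_2 = 39·2+2·39 = 156
k=3:  x_3 = 39·3041+380·2·156 = 237159,  y_3 = 39·156+2·3041 = 12166

39 2
3041 156
237159 12166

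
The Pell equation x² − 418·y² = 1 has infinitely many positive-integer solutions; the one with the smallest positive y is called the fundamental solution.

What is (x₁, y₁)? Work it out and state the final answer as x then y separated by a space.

√418 → a₀=20, period (2,4,20,4,2,40); ℓ=6 even so k=5
k=0  a_k=20  p_k/q_k = 20/1
k=1  a_k=2  p_k/q_k = 41/2
…
k=3  a_k=20  p_k/q_k = 3721/182
k=4  a_k=4  p_k/q_k = 15068/737
k=5  a_k=2  p_k/q_k = 33857/1656
fundamental: x₁=33857, y₁=1656  (since 1146296449 − 418·2742336 = 1)

33857 1656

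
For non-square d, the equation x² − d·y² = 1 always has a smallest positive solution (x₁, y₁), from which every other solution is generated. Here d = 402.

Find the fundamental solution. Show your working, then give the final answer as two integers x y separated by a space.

401 20

[20; 20,40] for √402; ℓ=2 ⇒ convergent index 1
i=0: a=20 ⇒ p=20, q=1
i=1: a=20 ⇒ p=401, q=20
(x₁, y₁) = (401, 20);  401² − 402·20² = 1 ✓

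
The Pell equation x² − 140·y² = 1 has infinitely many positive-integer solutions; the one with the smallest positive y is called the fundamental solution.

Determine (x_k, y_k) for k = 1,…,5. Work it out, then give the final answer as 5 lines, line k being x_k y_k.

71 6
10081 852
1431431 120978
203253121 17178024
28860511751 2439158430

[11; 1,4,1,22] for √140; ℓ=4 ⇒ convergent index 3
k=0  a_k=11  p_k/q_k = 11/1
…
k=2  a_k=4  p_k/q_k = 59/5
k=3  a_k=1  p_k/q_k = 71/6
(x₁, y₁) = (71, 6);  71² − 140·6² = 1 ✓
n=2: (71,6)∘(71,6) = (71·71+140·6·6, 71·6+6·71) = (10081,852)
n=3: (10081,852)∘(71,6) = (71·10081+140·6·852, 71·852+6·10081) = (1431431,120978)
n=4: (1431431,120978)∘(71,6) = (71·1431431+140·6·120978, 71·120978+6·1431431) = (203253121,17178024)
n=5: (203253121,17178024)∘(71,6) = (71·203253121+140·6·17178024, 71·17178024+6·203253121) = (28860511751,2439158430)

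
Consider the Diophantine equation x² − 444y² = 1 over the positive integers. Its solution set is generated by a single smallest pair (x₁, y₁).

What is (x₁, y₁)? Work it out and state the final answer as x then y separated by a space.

√444 = [21; 14,42, …], period ℓ=2 (even) → k=1
k=0  a_k=21  p_k/q_k = 21/1
k=1  a_k=14  p_k/q_k = 295/14
fundamental: x₁=295, y₁=14  (since 87025 − 444·196 = 1)

295 14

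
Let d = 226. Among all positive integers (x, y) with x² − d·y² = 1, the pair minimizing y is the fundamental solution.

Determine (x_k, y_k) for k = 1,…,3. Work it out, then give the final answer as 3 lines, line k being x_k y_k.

√226 = [15; 30, …], period ℓ=1 (odd) → k=1
k=0  a_k=15  p_k/q_k = 15/1
k=1  a_k=30  p_k/q_k = 451/30
(x₁, y₁) = (451, 30);  451² − 226·30² = 1 ✓
k=2:  x_2 = 451·451+226·30·30 = 406801,  y_2 = 451·30+30·451 = 27060
k=3:  x_3 = 451·406801+226·30·27060 = 366934051,  y_3 = 451·27060+30·406801 = 24408090

451 30
406801 27060
366934051 24408090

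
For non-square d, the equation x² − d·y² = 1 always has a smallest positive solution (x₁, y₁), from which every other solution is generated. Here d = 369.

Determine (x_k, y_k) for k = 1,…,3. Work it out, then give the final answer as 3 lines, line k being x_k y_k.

[19; 4,1,3,2,7,4,7,2,3,1,4,38] for √369; ℓ=12 ⇒ convergent index 11
i=0: a=19 ⇒ p=19, q=1
…
i=3: a=3 ⇒ p=365, q=19
…
i=7: a=7 ⇒ p=184045, q=9581
i=8: a=2 ⇒ p=393504, q=20485
i=9: a=3 ⇒ p=1364557, q=71036
i=10: a=1 ⇒ p=1758061, q=91521
i=11: a=4 ⇒ p=8396801, q=437120
fundamental: x₁=8396801, y₁=437120  (since 70506267033601 − 369·191073894400 = 1)
(8396801+437120√369)^2 = 141012534067201 + 7340819306240√369
(8396801+437120√369)^3 = 2368108374136006451201 + 123278797782910239360√369

8396801 437120
141012534067201 7340819306240
2368108374136006451201 123278797782910239360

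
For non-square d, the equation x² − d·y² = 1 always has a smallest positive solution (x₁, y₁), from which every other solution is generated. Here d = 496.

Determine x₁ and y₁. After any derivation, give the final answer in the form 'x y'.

4620799 207480

√496 = [22; 3,1,2,4,1,…,1,3,44, …], period ℓ=16 (even) → k=15
i=0: a=22 ⇒ p=22, q=1
i=1: a=3 ⇒ p=67, q=3
i=2: a=1 ⇒ p=89, q=4
i=3: a=2 ⇒ p=245, q=11
i=4: a=4 ⇒ p=1069, q=48
…
i=6: a=1 ⇒ p=2383, q=107
i=7: a=2 ⇒ p=6080, q=273
i=8: a=2 ⇒ p=14543, q=653
i=9: a=2 ⇒ p=35166, q=1579
i=10: a=1 ⇒ p=49709, q=2232
i=11: a=1 ⇒ p=84875, q=3811
i=12: a=4 ⇒ p=389209, q=17476
i=13: a=2 ⇒ p=863293, q=38763
i=14: a=1 ⇒ p=1252502, q=56239
i=15: a=3 ⇒ p=4620799, q=207480
→ (4620799, 207480).  Check: 4620799²=21351783398401, 496·207480²=21351783398400, difference 1.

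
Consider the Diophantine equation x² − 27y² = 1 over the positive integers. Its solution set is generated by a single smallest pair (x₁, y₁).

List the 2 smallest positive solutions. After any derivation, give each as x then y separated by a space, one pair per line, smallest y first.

√27 = [5; 5,10, …], period ℓ=2 (even) → k=1
step 0: (5, 1)  from 5·(1,0) + (0,1)
step 1: (26, 5)  from 5·(5,1) + (1,0)
(x₁, y₁) = (26, 5);  26² − 27·5² = 1 ✓
(26+5√27)^2 = 1351 + 260√27

26 5
1351 260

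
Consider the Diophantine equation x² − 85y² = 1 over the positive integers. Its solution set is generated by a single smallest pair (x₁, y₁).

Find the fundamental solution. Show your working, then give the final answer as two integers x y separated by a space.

285769 30996

[9; 4,1,1,4,18] for √85; ℓ=5 ⇒ convergent index 9
a_0=9:  p_0=9·1+0=9,  q_0=9·0+1=1
…
a_2=1:  p_2=1·37+9=46,  q_2=1·4+1=5
a_3=1:  p_3=1·46+37=83,  q_3=1·5+4=9
…
a_6=4:  p_6=4·6887+378=27926,  q_6=4·747+41=3029
a_7=1:  p_7=1·27926+6887=34813,  q_7=1·3029+747=3776
a_8=1:  p_8=1·34813+27926=62739,  q_8=1·3776+3029=6805
a_9=4:  p_9=4·62739+34813=285769,  q_9=4·6805+3776=30996
(x₁, y₁) = (285769, 30996);  285769² − 85·30996² = 1 ✓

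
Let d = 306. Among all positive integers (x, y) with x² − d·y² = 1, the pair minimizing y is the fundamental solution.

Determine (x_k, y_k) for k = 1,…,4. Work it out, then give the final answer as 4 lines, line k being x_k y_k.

35 2
2449 140
171395 9798
11995201 685720

√306 → a₀=17, period (2,34); ℓ=2 even so k=1
step 0: (17, 1)  from 17·(1,0) + (0,1)
step 1: (35, 2)  from 2·(17,1) + (1,0)
→ (35, 2).  Check: 35²=1225, 306·2²=1224, difference 1.
(35+2√306)^2 = 2449 + 140√306
(35+2√306)^3 = 171395 + 9798√306
(35+2√306)^4 = 11995201 + 685720√306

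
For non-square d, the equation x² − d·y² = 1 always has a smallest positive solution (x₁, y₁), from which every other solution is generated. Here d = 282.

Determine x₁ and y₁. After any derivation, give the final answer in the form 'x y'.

√282 → a₀=16, period (1,3,1,4,1,3,1,32); ℓ=8 even so k=7
step 0: (16, 1)  from 16·(1,0) + (0,1)
…
step 6: (1864, 111)  from 3·(487,29) + (403,24)
step 7: (2351, 140)  from 1·(1864,111) + (487,29)
→ (2351, 140).  Check: 2351²=5527201, 282·140²=5527200, difference 1.

2351 140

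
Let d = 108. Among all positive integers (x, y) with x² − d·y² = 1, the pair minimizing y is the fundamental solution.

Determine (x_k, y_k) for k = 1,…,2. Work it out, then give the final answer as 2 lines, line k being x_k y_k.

1351 130
3650401 351260

[10; 2,1,1,4,1,1,2,20] for √108; ℓ=8 ⇒ convergent index 7
step 0: (10, 1)  from 10·(1,0) + (0,1)
step 1: (21, 2)  from 2·(10,1) + (1,0)
…
step 3: (52, 5)  from 1·(31,3) + (21,2)
step 4: (239, 23)  from 4·(52,5) + (31,3)
…
step 6: (530, 51)  from 1·(291,28) + (239,23)
step 7: (1351, 130)  from 2·(530,51) + (291,28)
fundamental: x₁=1351, y₁=130  (since 1825201 − 108·16900 = 1)
n=2: (1351,130)∘(1351,130) = (1351·1351+108·130·130, 1351·130+130·1351) = (3650401,351260)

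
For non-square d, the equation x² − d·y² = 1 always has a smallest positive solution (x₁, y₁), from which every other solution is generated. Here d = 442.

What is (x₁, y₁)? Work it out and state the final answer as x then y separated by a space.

[21; 42] for √442; ℓ=1 ⇒ convergent index 1
k=0  a_k=21  p_k/q_k = 21/1
k=1  a_k=42  p_k/q_k = 883/42
fundamental: x₁=883, y₁=42  (since 779689 − 442·1764 = 1)

883 42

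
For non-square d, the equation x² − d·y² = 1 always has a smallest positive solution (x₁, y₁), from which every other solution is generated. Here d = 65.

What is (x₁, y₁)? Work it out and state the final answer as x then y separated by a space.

[8; 16] for √65; ℓ=1 ⇒ convergent index 1
a_0=8:  p_0=8·1+0=8,  q_0=8·0+1=1
a_1=16:  p_1=16·8+1=129,  q_1=16·1+0=16
fundamental: x₁=129, y₁=16  (since 16641 − 65·256 = 1)

129 16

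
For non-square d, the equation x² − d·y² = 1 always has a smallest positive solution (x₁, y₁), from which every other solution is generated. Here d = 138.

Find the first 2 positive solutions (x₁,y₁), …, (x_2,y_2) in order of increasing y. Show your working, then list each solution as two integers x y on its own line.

√138 = [11; 1,2,1,22, …], period ℓ=4 (even) → k=3
step 0: (11, 1)  from 11·(1,0) + (0,1)
step 1: (12, 1)  from 1·(11,1) + (1,0)
step 2: (35, 3)  from 2·(12,1) + (11,1)
step 3: (47, 4)  from 1·(35,3) + (12,1)
fundamental: x₁=47, y₁=4  (since 2209 − 138·16 = 1)
(x_2, y_2) = (47·47 + 138·4·4, 47·4 + 4·47) = (4417, 376)

47 4
4417 376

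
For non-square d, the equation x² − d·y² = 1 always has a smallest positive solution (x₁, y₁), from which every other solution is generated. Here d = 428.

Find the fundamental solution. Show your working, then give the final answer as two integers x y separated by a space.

1850887 89466

[20; 1,2,4,1,5,10,5,1,4,2,1,40] for √428; ℓ=12 ⇒ convergent index 11
step 0: (20, 1)  from 20·(1,0) + (0,1)
…
step 5: (1924, 93)  from 5·(331,16) + (269,13)
step 6: (19571, 946)  from 10·(1924,93) + (331,16)
step 7: (99779, 4823)  from 5·(19571,946) + (1924,93)
step 8: (119350, 5769)  from 1·(99779,4823) + (19571,946)
step 9: (577179, 27899)  from 4·(119350,5769) + (99779,4823)
step 10: (1273708, 61567)  from 2·(577179,27899) + (119350,5769)
step 11: (1850887, 89466)  from 1·(1273708,61567) + (577179,27899)
(x₁, y₁) = (1850887, 89466);  1850887² − 428·89466² = 1 ✓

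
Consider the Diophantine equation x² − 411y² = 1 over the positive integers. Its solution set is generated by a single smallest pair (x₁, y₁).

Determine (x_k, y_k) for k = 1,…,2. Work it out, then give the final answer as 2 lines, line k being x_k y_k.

49730 2453
4946145799 243975380

√411 → a₀=20, period (3,1,1,1,19,1,1,1,3,40); ℓ=10 even so k=9
i=0: a=20 ⇒ p=20, q=1
i=1: a=3 ⇒ p=61, q=3
i=2: a=1 ⇒ p=81, q=4
i=3: a=1 ⇒ p=142, q=7
…
i=5: a=19 ⇒ p=4379, q=216
i=6: a=1 ⇒ p=4602, q=227
i=7: a=1 ⇒ p=8981, q=443
i=8: a=1 ⇒ p=13583, q=670
i=9: a=3 ⇒ p=49730, q=2453
fundamental: x₁=49730, y₁=2453  (since 2473072900 − 411·6017209 = 1)
k=2:  x_2 = 49730·49730+411·2453·2453 = 4946145799,  y_2 = 49730·2453+2453·49730 = 243975380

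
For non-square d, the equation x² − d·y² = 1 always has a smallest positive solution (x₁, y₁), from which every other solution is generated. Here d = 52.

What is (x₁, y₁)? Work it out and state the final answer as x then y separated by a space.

649 90

√52 → a₀=7, period (4,1,2,1,4,14); ℓ=6 even so k=5
k=0  a_k=7  p_k/q_k = 7/1
…
k=4  a_k=1  p_k/q_k = 137/19
k=5  a_k=4  p_k/q_k = 649/90
→ (649, 90).  Check: 649²=421201, 52·90²=421200, difference 1.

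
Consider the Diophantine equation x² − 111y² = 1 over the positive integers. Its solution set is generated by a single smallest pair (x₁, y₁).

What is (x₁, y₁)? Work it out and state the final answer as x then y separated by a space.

[10; 1,1,6,1,1,20] for √111; ℓ=6 ⇒ convergent index 5
step 0: (10, 1)  from 10·(1,0) + (0,1)
step 1: (11, 1)  from 1·(10,1) + (1,0)
…
step 4: (158, 15)  from 1·(137,13) + (21,2)
step 5: (295, 28)  from 1·(158,15) + (137,13)
fundamental: x₁=295, y₁=28  (since 87025 − 111·784 = 1)

295 28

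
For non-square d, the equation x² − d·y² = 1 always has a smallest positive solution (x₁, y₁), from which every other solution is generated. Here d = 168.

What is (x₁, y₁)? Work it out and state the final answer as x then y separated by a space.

13 1

√168 = [12; 1,24, …], period ℓ=2 (even) → k=1
i=0: a=12 ⇒ p=12, q=1
i=1: a=1 ⇒ p=13, q=1
fundamental: x₁=13, y₁=1  (since 169 − 168·1 = 1)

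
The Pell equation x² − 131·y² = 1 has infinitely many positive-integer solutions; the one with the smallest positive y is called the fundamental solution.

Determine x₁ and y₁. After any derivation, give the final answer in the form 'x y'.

10610 927

√131 = [11; 2,4,11,4,2,22, …], period ℓ=6 (even) → k=5
i=0: a=11 ⇒ p=11, q=1
i=1: a=2 ⇒ p=23, q=2
i=2: a=4 ⇒ p=103, q=9
…
i=4: a=4 ⇒ p=4727, q=413
i=5: a=2 ⇒ p=10610, q=927
→ (10610, 927).  Check: 10610²=112572100, 131·927²=112572099, difference 1.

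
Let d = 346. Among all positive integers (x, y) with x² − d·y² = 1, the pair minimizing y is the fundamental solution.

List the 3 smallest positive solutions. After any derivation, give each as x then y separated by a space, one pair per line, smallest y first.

17299 930
598510801 32176140
20707276675699 1113230090790

d=346: √d = [18; 1,1,1,1,36] (ℓ=5, odd), read p_9/q_9
step 0: (18, 1)  from 18·(1,0) + (0,1)
…
step 2: (37, 2)  from 1·(19,1) + (18,1)
…
step 5: (3404, 183)  from 36·(93,5) + (56,3)
…
step 7: (6901, 371)  from 1·(3497,188) + (3404,183)
step 8: (10398, 559)  from 1·(6901,371) + (3497,188)
step 9: (17299, 930)  from 1·(10398,559) + (6901,371)
→ (17299, 930).  Check: 17299²=299255401, 346·930²=299255400, difference 1.
n=2: (17299,930)∘(17299,930) = (17299·17299+346·930·930, 17299·930+930·17299) = (598510801,32176140)
n=3: (598510801,32176140)∘(17299,930) = (17299·598510801+346·930·32176140, 17299·32176140+930·598510801) = (20707276675699,1113230090790)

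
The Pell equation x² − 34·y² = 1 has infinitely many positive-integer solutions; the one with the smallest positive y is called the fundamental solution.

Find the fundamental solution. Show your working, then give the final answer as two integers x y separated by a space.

[5; 1,4,1,10] for √34; ℓ=4 ⇒ convergent index 3
step 0: (5, 1)  from 5·(1,0) + (0,1)
step 1: (6, 1)  from 1·(5,1) + (1,0)
step 2: (29, 5)  from 4·(6,1) + (5,1)
step 3: (35, 6)  from 1·(29,5) + (6,1)
fundamental: x₁=35, y₁=6  (since 1225 − 34·36 = 1)

35 6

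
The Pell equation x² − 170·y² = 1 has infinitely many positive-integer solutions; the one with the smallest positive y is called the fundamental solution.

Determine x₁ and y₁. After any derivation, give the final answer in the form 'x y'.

339 26

[13; 26] for √170; ℓ=1 ⇒ convergent index 1
i=0: a=13 ⇒ p=13, q=1
i=1: a=26 ⇒ p=339, q=26
fundamental: x₁=339, y₁=26  (since 114921 − 170·676 = 1)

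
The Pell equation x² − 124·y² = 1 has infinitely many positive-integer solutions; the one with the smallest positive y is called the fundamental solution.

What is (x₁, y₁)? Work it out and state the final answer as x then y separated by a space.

√124 = [11; 7,2,1,1,1,…,2,7,22, …], period ℓ=16 (even) → k=15
a_0=11:  p_0=11·1+0=11,  q_0=11·0+1=1
…
a_3=1:  p_3=1·167+78=245,  q_3=1·15+7=22
…
a_12=1:  p_12=1·84875+67292=152167,  q_12=1·7622+6043=13665
a_13=1:  p_13=1·152167+84875=237042,  q_13=1·13665+7622=21287
a_14=2:  p_14=2·237042+152167=626251,  q_14=2·21287+13665=56239
a_15=7:  p_15=7·626251+237042=4620799,  q_15=7·56239+21287=414960
fundamental: x₁=4620799, y₁=414960  (since 21351783398401 − 124·172191801600 = 1)

4620799 414960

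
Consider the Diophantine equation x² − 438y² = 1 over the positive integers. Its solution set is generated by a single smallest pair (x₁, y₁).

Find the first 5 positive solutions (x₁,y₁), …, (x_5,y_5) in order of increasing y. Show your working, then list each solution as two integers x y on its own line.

293 14
171697 8204
100614149 4807530
58959719617 2817204376
34550295081413 1650876956806

√438 = [20; 1,12,1,40, …], period ℓ=4 (even) → k=3
i=0: a=20 ⇒ p=20, q=1
i=1: a=1 ⇒ p=21, q=1
i=2: a=12 ⇒ p=272, q=13
i=3: a=1 ⇒ p=293, q=14
→ (293, 14).  Check: 293²=85849, 438·14²=85848, difference 1.
(293+14√438)^2 = 171697 + 8204√438
(293+14√438)^3 = 100614149 + 4807530√438
(293+14√438)^4 = 58959719617 + 2817204376√438
(293+14√438)^5 = 34550295081413 + 1650876956806√438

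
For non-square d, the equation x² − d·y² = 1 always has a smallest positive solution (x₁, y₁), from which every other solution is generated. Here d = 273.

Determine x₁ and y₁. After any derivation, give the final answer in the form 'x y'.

727 44

d=273: √d = [16; 1,1,10,1,1,32] (ℓ=6, even), read p_5/q_5
i=0: a=16 ⇒ p=16, q=1
…
i=2: a=1 ⇒ p=33, q=2
i=3: a=10 ⇒ p=347, q=21
i=4: a=1 ⇒ p=380, q=23
i=5: a=1 ⇒ p=727, q=44
fundamental: x₁=727, y₁=44  (since 528529 − 273·1936 = 1)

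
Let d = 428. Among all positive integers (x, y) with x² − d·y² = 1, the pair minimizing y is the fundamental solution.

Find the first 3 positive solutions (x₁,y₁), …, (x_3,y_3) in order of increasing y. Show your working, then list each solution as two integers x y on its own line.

1850887 89466
6851565373537 331182912684
25362946559057703751 1225964295417811950

√428 = [20; 1,2,4,1,5,10,5,1,4,2,1,40, …], period ℓ=12 (even) → k=11
step 0: (20, 1)  from 20·(1,0) + (0,1)
…
step 2: (62, 3)  from 2·(21,1) + (20,1)
step 3: (269, 13)  from 4·(62,3) + (21,1)
…
step 7: (99779, 4823)  from 5·(19571,946) + (1924,93)
step 8: (119350, 5769)  from 1·(99779,4823) + (19571,946)
step 9: (577179, 27899)  from 4·(119350,5769) + (99779,4823)
step 10: (1273708, 61567)  from 2·(577179,27899) + (119350,5769)
step 11: (1850887, 89466)  from 1·(1273708,61567) + (577179,27899)
fundamental: x₁=1850887, y₁=89466  (since 3425782686769 − 428·8004165156 = 1)
k=2:  x_2 = 1850887·1850887+428·89466·89466 = 6851565373537,  y_2 = 1850887·89466+89466·1850887 = 331182912684
k=3:  x_3 = 1850887·6851565373537+428·89466·331182912684 = 25362946559057703751,  y_3 = 1850887·331182912684+89466·6851565373537 = 1225964295417811950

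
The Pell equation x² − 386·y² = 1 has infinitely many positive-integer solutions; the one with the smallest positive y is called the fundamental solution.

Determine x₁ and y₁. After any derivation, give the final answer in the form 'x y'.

111555 5678

√386 = [19; 1,1,1,4,1,18,1,4,1,1,1,38, …], period ℓ=12 (even) → k=11
a_0=19:  p_0=19·1+0=19,  q_0=19·0+1=1
…
a_2=1:  p_2=1·20+19=39,  q_2=1·1+1=2
…
a_4=4:  p_4=4·59+39=275,  q_4=4·3+2=14
a_5=1:  p_5=1·275+59=334,  q_5=1·14+3=17
a_6=18:  p_6=18·334+275=6287,  q_6=18·17+14=320
…
a_9=1:  p_9=1·32771+6621=39392,  q_9=1·1668+337=2005
a_10=1:  p_10=1·39392+32771=72163,  q_10=1·2005+1668=3673
a_11=1:  p_11=1·72163+39392=111555,  q_11=1·3673+2005=5678
fundamental: x₁=111555, y₁=5678  (since 12444518025 − 386·32239684 = 1)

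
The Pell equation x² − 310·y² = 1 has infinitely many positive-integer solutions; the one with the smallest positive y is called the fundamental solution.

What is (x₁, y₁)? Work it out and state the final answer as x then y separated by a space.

[17; 1,1,1,1,5,…,1,1,34] for √310; ℓ=16 ⇒ convergent index 15
step 0: (17, 1)  from 17·(1,0) + (0,1)
step 1: (18, 1)  from 1·(17,1) + (1,0)
…
step 3: (53, 3)  from 1·(35,2) + (18,1)
step 4: (88, 5)  from 1·(53,3) + (35,2)
…
step 7: (2060, 117)  from 1·(1567,89) + (493,28)
…
step 9: (7747, 440)  from 1·(5687,323) + (2060,117)
step 10: (28928, 1643)  from 3·(7747,440) + (5687,323)
step 11: (152387, 8655)  from 5·(28928,1643) + (7747,440)
step 12: (181315, 10298)  from 1·(152387,8655) + (28928,1643)
step 13: (333702, 18953)  from 1·(181315,10298) + (152387,8655)
step 14: (515017, 29251)  from 1·(333702,18953) + (181315,10298)
step 15: (848719, 48204)  from 1·(515017,29251) + (333702,18953)
fundamental: x₁=848719, y₁=48204  (since 720323940961 − 310·2323625616 = 1)

848719 48204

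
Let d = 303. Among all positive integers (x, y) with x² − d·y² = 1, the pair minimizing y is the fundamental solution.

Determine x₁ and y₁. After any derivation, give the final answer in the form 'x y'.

2524 145

[17; 2,2,5,2,2,34] for √303; ℓ=6 ⇒ convergent index 5
i=0: a=17 ⇒ p=17, q=1
i=1: a=2 ⇒ p=35, q=2
i=2: a=2 ⇒ p=87, q=5
i=3: a=5 ⇒ p=470, q=27
i=4: a=2 ⇒ p=1027, q=59
i=5: a=2 ⇒ p=2524, q=145
→ (2524, 145).  Check: 2524²=6370576, 303·145²=6370575, difference 1.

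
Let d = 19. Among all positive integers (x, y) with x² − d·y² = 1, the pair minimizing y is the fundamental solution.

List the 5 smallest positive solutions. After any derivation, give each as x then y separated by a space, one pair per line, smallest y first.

√19 = [4; 2,1,3,1,2,8, …], period ℓ=6 (even) → k=5
k=0  a_k=4  p_k/q_k = 4/1
k=1  a_k=2  p_k/q_k = 9/2
k=2  a_k=1  p_k/q_k = 13/3
k=3  a_k=3  p_k/q_k = 48/11
k=4  a_k=1  p_k/q_k = 61/14
k=5  a_k=2  p_k/q_k = 170/39
(x₁, y₁) = (170, 39);  170² − 19·39² = 1 ✓
(x_2, y_2) = (170·170 + 19·39·39, 170·39 + 39·170) = (57799, 13260)
(x_3, y_3) = (170·57799 + 19·39·13260, 170·13260 + 39·57799) = (19651490, 4508361)
(x_4, y_4) = (170·19651490 + 19·39·4508361, 170·4508361 + 39·19651490) = (6681448801, 1532829480)
(x_5, y_5) = (170·6681448801 + 19·39·1532829480, 170·1532829480 + 39·6681448801) = (2271672940850, 521157514839)

170 39
57799 13260
19651490 4508361
6681448801 1532829480
2271672940850 521157514839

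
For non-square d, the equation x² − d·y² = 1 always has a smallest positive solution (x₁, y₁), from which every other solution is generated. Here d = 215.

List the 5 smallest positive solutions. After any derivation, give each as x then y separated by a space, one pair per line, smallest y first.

44 3
3871 264
340604 23229
29969281 2043888
2636956124 179838915

d=215: √d = [14; 1,1,1,28] (ℓ=4, even), read p_3/q_3
a_0=14:  p_0=14·1+0=14,  q_0=14·0+1=1
…
a_2=1:  p_2=1·15+14=29,  q_2=1·1+1=2
a_3=1:  p_3=1·29+15=44,  q_3=1·2+1=3
fundamental: x₁=44, y₁=3  (since 1936 − 215·9 = 1)
(44+3√215)^2 = 3871 + 264√215
(44+3√215)^3 = 340604 + 23229√215
(44+3√215)^4 = 29969281 + 2043888√215
(44+3√215)^5 = 2636956124 + 179838915√215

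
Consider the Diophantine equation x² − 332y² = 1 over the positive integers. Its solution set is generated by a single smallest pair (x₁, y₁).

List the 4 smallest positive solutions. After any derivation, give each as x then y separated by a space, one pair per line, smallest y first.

[18; 4,1,1,8,1,1,4,36] for √332; ℓ=8 ⇒ convergent index 7
step 0: (18, 1)  from 18·(1,0) + (0,1)
…
step 2: (91, 5)  from 1·(73,4) + (18,1)
step 3: (164, 9)  from 1·(91,5) + (73,4)
step 4: (1403, 77)  from 8·(164,9) + (91,5)
…
step 6: (2970, 163)  from 1·(1567,86) + (1403,77)
step 7: (13447, 738)  from 4·(2970,163) + (1567,86)
→ (13447, 738).  Check: 13447²=180821809, 332·738²=180821808, difference 1.
(x_2, y_2) = (13447·13447 + 332·738·738, 13447·738 + 738·13447) = (361643617, 19847772)
(x_3, y_3) = (13447·361643617 + 332·738·19847772, 13447·19847772 + 738·361643617) = (9726043422151, 533785979430)
(x_4, y_4) = (13447·9726043422151 + 332·738·533785979430, 13447·533785979430 + 738·9726043422151) = (261572211433685377, 14355640110942648)

13447 738
361643617 19847772
9726043422151 533785979430
261572211433685377 14355640110942648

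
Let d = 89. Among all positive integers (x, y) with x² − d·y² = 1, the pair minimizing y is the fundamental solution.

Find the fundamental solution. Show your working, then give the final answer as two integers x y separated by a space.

√89 = [9; 2,3,3,2,18, …], period ℓ=5 (odd) → k=9
step 0: (9, 1)  from 9·(1,0) + (0,1)
step 1: (19, 2)  from 2·(9,1) + (1,0)
…
step 3: (217, 23)  from 3·(66,7) + (19,2)
step 4: (500, 53)  from 2·(217,23) + (66,7)
…
step 6: (18934, 2007)  from 2·(9217,977) + (500,53)
step 7: (66019, 6998)  from 3·(18934,2007) + (9217,977)
step 8: (216991, 23001)  from 3·(66019,6998) + (18934,2007)
step 9: (500001, 53000)  from 2·(216991,23001) + (66019,6998)
(x₁, y₁) = (500001, 53000);  500001² − 89·53000² = 1 ✓

500001 53000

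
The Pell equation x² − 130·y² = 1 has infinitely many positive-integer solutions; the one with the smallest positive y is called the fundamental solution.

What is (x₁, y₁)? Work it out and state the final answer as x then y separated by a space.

d=130: √d = [11; 2,2,22] (ℓ=3, odd), read p_5/q_5
a_0=11:  p_0=11·1+0=11,  q_0=11·0+1=1
…
a_4=2:  p_4=2·1277+57=2611,  q_4=2·112+5=229
a_5=2:  p_5=2·2611+1277=6499,  q_5=2·229+112=570
(x₁, y₁) = (6499, 570);  6499² − 130·570² = 1 ✓

6499 570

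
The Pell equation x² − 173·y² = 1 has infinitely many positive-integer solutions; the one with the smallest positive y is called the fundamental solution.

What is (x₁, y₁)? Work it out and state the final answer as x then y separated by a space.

√173 = [13; 6,1,1,6,26, …], period ℓ=5 (odd) → k=9
k=0  a_k=13  p_k/q_k = 13/1
…
k=2  a_k=1  p_k/q_k = 92/7
k=3  a_k=1  p_k/q_k = 171/13
…
k=7  a_k=1  p_k/q_k = 205791/15646
k=8  a_k=1  p_k/q_k = 382343/29069
k=9  a_k=6  p_k/q_k = 2499849/190060
(x₁, y₁) = (2499849, 190060);  2499849² − 173·190060² = 1 ✓

2499849 190060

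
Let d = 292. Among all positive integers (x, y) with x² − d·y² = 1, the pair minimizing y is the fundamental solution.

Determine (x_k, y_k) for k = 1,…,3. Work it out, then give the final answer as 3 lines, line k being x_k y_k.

√292 = [17; 11,2,1,3,8,3,1,2,11,34, …], period ℓ=10 (even) → k=9
i=0: a=17 ⇒ p=17, q=1
i=1: a=11 ⇒ p=188, q=11
i=2: a=2 ⇒ p=393, q=23
i=3: a=1 ⇒ p=581, q=34
…
i=5: a=8 ⇒ p=17669, q=1034
…
i=8: a=2 ⇒ p=200767, q=11749
i=9: a=11 ⇒ p=2281249, q=133500
→ (2281249, 133500).  Check: 2281249²=5204097000001, 292·133500²=5204097000000, difference 1.
(2281249+133500√292)^2 = 10408194000001 + 609093483000√292
(2281249+133500√292)^3 = 47487364308614281249 + 2778987798000400500√292

2281249 133500
10408194000001 609093483000
47487364308614281249 2778987798000400500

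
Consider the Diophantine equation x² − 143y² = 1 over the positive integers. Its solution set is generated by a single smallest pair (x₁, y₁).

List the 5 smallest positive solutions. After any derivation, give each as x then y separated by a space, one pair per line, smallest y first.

[11; 1,22] for √143; ℓ=2 ⇒ convergent index 1
k=0  a_k=11  p_k/q_k = 11/1
k=1  a_k=1  p_k/q_k = 12/1
→ (12, 1).  Check: 12²=144, 143·1²=143, difference 1.
k=2:  x_2 = 12·12+143·1·1 = 287,  y_2 = 12·1+1·12 = 24
k=3:  x_3 = 12·287+143·1·24 = 6876,  y_3 = 12·24+1·287 = 575
k=4:  x_4 = 12·6876+143·1·575 = 164737,  y_4 = 12·575+1·6876 = 13776
k=5:  x_5 = 12·164737+143·1·13776 = 3946812,  y_5 = 12·13776+1·164737 = 330049

12 1
287 24
6876 575
164737 13776
3946812 330049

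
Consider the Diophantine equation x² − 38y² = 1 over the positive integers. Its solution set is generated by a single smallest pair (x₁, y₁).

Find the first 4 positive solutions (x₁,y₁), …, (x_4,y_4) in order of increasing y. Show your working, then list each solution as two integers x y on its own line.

√38 = [6; 6,12, …], period ℓ=2 (even) → k=1
i=0: a=6 ⇒ p=6, q=1
i=1: a=6 ⇒ p=37, q=6
(x₁, y₁) = (37, 6);  37² − 38·6² = 1 ✓
k=2:  x_2 = 37·37+38·6·6 = 2737,  y_2 = 37·6+6·37 = 444
k=3:  x_3 = 37·2737+38·6·444 = 202501,  y_3 = 37·444+6·2737 = 32850
k=4:  x_4 = 37·202501+38·6·32850 = 14982337,  y_4 = 37·32850+6·202501 = 2430456

37 6
2737 444
202501 32850
14982337 2430456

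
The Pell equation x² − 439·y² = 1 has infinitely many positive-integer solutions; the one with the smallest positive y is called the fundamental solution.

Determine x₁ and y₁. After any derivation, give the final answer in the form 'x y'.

440 21

[20; 1,19,1,40] for √439; ℓ=4 ⇒ convergent index 3
step 0: (20, 1)  from 20·(1,0) + (0,1)
…
step 2: (419, 20)  from 19·(21,1) + (20,1)
step 3: (440, 21)  from 1·(419,20) + (21,1)
(x₁, y₁) = (440, 21);  440² − 439·21² = 1 ✓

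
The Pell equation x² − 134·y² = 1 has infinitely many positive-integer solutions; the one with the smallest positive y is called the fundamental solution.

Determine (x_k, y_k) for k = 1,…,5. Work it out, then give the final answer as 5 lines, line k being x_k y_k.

145925 12606
42588211249 3679061100
12429369452874725 1073733982022394
3627511474778900280001 313369262649556627800
1058689223901792677265417125 91456819303199367841407606

√134 → a₀=11, period (1,1,2,1,3,…,1,1,22); ℓ=14 even so k=13
k=0  a_k=11  p_k/q_k = 11/1
…
k=2  a_k=1  p_k/q_k = 23/2
…
k=4  a_k=1  p_k/q_k = 81/7
k=5  a_k=3  p_k/q_k = 301/26
…
k=9  a_k=3  p_k/q_k = 17630/1523
…
k=11  a_k=2  p_k/q_k = 61896/5347
k=12  a_k=1  p_k/q_k = 84029/7259
k=13  a_k=1  p_k/q_k = 145925/12606
(x₁, y₁) = (145925, 12606);  145925² − 134·12606² = 1 ✓
n=2: (145925,12606)∘(145925,12606) = (145925·145925+134·12606·12606, 145925·12606+12606·145925) = (42588211249,3679061100)
n=3: (42588211249,3679061100)∘(145925,12606) = (145925·42588211249+134·12606·3679061100, 145925·3679061100+12606·42588211249) = (12429369452874725,1073733982022394)
n=4: (12429369452874725,1073733982022394)∘(145925,12606) = (145925·12429369452874725+134·12606·1073733982022394, 145925·1073733982022394+12606·12429369452874725) = (3627511474778900280001,313369262649556627800)
n=5: (3627511474778900280001,313369262649556627800)∘(145925,12606) = (145925·3627511474778900280001+134·12606·313369262649556627800, 145925·313369262649556627800+12606·3627511474778900280001) = (1058689223901792677265417125,91456819303199367841407606)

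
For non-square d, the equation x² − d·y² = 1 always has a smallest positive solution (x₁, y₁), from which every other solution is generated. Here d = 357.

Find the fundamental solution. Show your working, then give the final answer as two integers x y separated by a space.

d=357: √d = [18; 1,8,2,8,1,36] (ℓ=6, even), read p_5/q_5
k=0  a_k=18  p_k/q_k = 18/1
…
k=4  a_k=8  p_k/q_k = 3042/161
k=5  a_k=1  p_k/q_k = 3401/180
→ (3401, 180).  Check: 3401²=11566801, 357·180²=11566800, difference 1.

3401 180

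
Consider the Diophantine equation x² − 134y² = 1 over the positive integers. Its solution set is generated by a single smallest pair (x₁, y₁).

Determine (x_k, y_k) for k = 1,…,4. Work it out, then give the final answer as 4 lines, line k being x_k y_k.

145925 12606
42588211249 3679061100
12429369452874725 1073733982022394
3627511474778900280001 313369262649556627800

√134 = [11; 1,1,2,1,3,…,1,1,22, …], period ℓ=14 (even) → k=13
k=0  a_k=11  p_k/q_k = 11/1
…
k=9  a_k=3  p_k/q_k = 17630/1523
…
k=12  a_k=1  p_k/q_k = 84029/7259
k=13  a_k=1  p_k/q_k = 145925/12606
fundamental: x₁=145925, y₁=12606  (since 21294105625 − 134·158911236 = 1)
(x_2, y_2) = (145925·145925 + 134·12606·12606, 145925·12606 + 12606·145925) = (42588211249, 3679061100)
(x_3, y_3) = (145925·42588211249 + 134·12606·3679061100, 145925·3679061100 + 12606·42588211249) = (12429369452874725, 1073733982022394)
(x_4, y_4) = (145925·12429369452874725 + 134·12606·1073733982022394, 145925·1073733982022394 + 12606·12429369452874725) = (3627511474778900280001, 313369262649556627800)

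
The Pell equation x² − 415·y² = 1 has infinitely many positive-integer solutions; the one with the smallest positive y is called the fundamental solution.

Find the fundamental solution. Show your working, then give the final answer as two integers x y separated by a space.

18412804 903849

√415 → a₀=20, period (2,1,2,4,6,…,1,2,40); ℓ=16 even so k=15
step 0: (20, 1)  from 20·(1,0) + (0,1)
step 1: (41, 2)  from 2·(20,1) + (1,0)
…
step 3: (163, 8)  from 2·(61,3) + (41,2)
step 4: (713, 35)  from 4·(163,8) + (61,3)
…
step 8: (33939, 1666)  from 3·(9595,471) + (5154,253)
…
step 10: (77473, 3803)  from 1·(43534,2137) + (33939,1666)
…
step 14: (6841255, 335824)  from 1·(4730294,232201) + (2110961,103623)
step 15: (18412804, 903849)  from 2·(6841255,335824) + (4730294,232201)
(x₁, y₁) = (18412804, 903849);  18412804² − 415·903849² = 1 ✓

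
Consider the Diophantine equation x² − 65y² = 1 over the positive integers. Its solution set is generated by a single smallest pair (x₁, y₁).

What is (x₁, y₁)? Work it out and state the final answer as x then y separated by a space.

129 16

d=65: √d = [8; 16] (ℓ=1, odd), read p_1/q_1
i=0: a=8 ⇒ p=8, q=1
i=1: a=16 ⇒ p=129, q=16
→ (129, 16).  Check: 129²=16641, 65·16²=16640, difference 1.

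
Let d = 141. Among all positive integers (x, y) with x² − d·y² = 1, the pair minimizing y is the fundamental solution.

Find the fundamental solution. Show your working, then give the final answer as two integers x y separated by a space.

95 8

√141 → a₀=11, period (1,6,1,22); ℓ=4 even so k=3
a_0=11:  p_0=11·1+0=11,  q_0=11·0+1=1
a_1=1:  p_1=1·11+1=12,  q_1=1·1+0=1
a_2=6:  p_2=6·12+11=83,  q_2=6·1+1=7
a_3=1:  p_3=1·83+12=95,  q_3=1·7+1=8
fundamental: x₁=95, y₁=8  (since 9025 − 141·64 = 1)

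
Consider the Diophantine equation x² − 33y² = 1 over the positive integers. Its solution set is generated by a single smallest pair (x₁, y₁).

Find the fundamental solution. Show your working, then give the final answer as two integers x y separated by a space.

√33 → a₀=5, period (1,2,1,10); ℓ=4 even so k=3
k=0  a_k=5  p_k/q_k = 5/1
k=1  a_k=1  p_k/q_k = 6/1
k=2  a_k=2  p_k/q_k = 17/3
k=3  a_k=1  p_k/q_k = 23/4
fundamental: x₁=23, y₁=4  (since 529 − 33·16 = 1)

23 4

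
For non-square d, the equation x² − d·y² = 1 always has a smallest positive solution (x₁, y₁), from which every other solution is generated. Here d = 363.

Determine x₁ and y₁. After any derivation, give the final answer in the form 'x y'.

d=363: √d = [19; 19,38] (ℓ=2, even), read p_1/q_1
a_0=19:  p_0=19·1+0=19,  q_0=19·0+1=1
a_1=19:  p_1=19·19+1=362,  q_1=19·1+0=19
→ (362, 19).  Check: 362²=131044, 363·19²=131043, difference 1.

362 19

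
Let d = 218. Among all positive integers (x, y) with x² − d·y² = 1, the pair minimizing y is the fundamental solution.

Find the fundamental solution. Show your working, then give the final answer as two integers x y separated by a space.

126003 8534

√218 → a₀=14, period (1,3,3,1,28); ℓ=5 odd so k=9
i=0: a=14 ⇒ p=14, q=1
…
i=3: a=3 ⇒ p=192, q=13
i=4: a=1 ⇒ p=251, q=17
…
i=8: a=3 ⇒ p=96370, q=6527
i=9: a=1 ⇒ p=126003, q=8534
→ (126003, 8534).  Check: 126003²=15876756009, 218·8534²=15876756008, difference 1.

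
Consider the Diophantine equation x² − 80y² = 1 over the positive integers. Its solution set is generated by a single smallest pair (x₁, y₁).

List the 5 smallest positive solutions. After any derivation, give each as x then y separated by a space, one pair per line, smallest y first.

9 1
161 18
2889 323
51841 5796
930249 104005

√80 = [8; 1,16, …], period ℓ=2 (even) → k=1
step 0: (8, 1)  from 8·(1,0) + (0,1)
step 1: (9, 1)  from 1·(8,1) + (1,0)
(x₁, y₁) = (9, 1);  9² − 80·1² = 1 ✓
(9+1√80)^2 = 161 + 18√80
(9+1√80)^3 = 2889 + 323√80
(9+1√80)^4 = 51841 + 5796√80
(9+1√80)^5 = 930249 + 104005√80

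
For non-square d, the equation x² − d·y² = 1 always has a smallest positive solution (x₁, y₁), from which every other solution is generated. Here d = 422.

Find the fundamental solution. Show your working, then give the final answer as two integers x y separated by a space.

[20; 1,1,5,2,1,…,1,1,40] for √422; ℓ=14 ⇒ convergent index 13
a_0=20:  p_0=20·1+0=20,  q_0=20·0+1=1
a_1=1:  p_1=1·20+1=21,  q_1=1·1+0=1
a_2=1:  p_2=1·21+20=41,  q_2=1·1+1=2
a_3=5:  p_3=5·41+21=226,  q_3=5·2+1=11
…
a_5=1:  p_5=1·493+226=719,  q_5=1·24+11=35
a_6=3:  p_6=3·719+493=2650,  q_6=3·35+24=129
a_7=20:  p_7=20·2650+719=53719,  q_7=20·129+35=2615
a_8=3:  p_8=3·53719+2650=163807,  q_8=3·2615+129=7974
a_9=1:  p_9=1·163807+53719=217526,  q_9=1·7974+2615=10589
a_10=2:  p_10=2·217526+163807=598859,  q_10=2·10589+7974=29152
a_11=5:  p_11=5·598859+217526=3211821,  q_11=5·29152+10589=156349
a_12=1:  p_12=1·3211821+598859=3810680,  q_12=1·156349+29152=185501
a_13=1:  p_13=1·3810680+3211821=7022501,  q_13=1·185501+156349=341850
→ (7022501, 341850).  Check: 7022501²=49315520295001, 422·341850²=49315520295000, difference 1.

7022501 341850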